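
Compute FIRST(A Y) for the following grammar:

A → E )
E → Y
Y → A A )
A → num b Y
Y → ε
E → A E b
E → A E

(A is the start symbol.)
FIRST sets of the non-terminals involved (from the grammar, by fixed-point iteration):
  FIRST(A) = { ')', 'num' }

To compute FIRST(A Y), process the symbols left to right:
Symbol A is a non-terminal. Add FIRST(A) \ {ε} = { ')', 'num' }
A is not nullable (ε ∉ FIRST(A)), so stop here.
FIRST(A Y) = { ')', 'num' }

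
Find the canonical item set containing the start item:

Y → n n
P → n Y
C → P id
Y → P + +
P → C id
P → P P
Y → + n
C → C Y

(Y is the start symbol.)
{ [C → . C Y], [C → . P id], [P → . C id], [P → . P P], [P → . n Y], [Y → . + n], [Y → . P + +], [Y → . n n], [Y' → . Y] }

First, augment the grammar with Y' → Y
I₀ = CLOSURE({ [Y' → . Y] }):
  [Y' → . Y] has the dot before Y: add [Y → . n n], [Y → . P + +], [Y → . + n]
  [Y → . P + +] has the dot before P: add [P → . n Y], [P → . C id], [P → . P P]
  [P → . C id] has the dot before C: add [C → . P id], [C → . C Y]
No further items can be added.

I₀ = { [C → . C Y], [C → . P id], [P → . C id], [P → . P P], [P → . n Y], [Y → . + n], [Y → . P + +], [Y → . n n], [Y' → . Y] }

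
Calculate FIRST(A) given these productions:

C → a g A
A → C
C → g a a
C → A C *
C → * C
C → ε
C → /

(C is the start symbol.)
To compute FIRST(A), examine every production with A on the left-hand side, reading each right-hand side left to right until a non-nullable symbol is reached.

FIRST sets of the other non-terminals involved (by the same procedure, iterated to a fixed point):
  FIRST(C) = { '*', '/', 'a', 'g', ε }

From A → C:
  - C is a non-terminal: add FIRST(C) \ {ε} = { '*', '/', 'a', 'g' }
    C is nullable and nothing follows, so the whole right-hand side can vanish: ε ∈ FIRST(A)

Collecting: FIRST(A) = { '*', '/', 'a', 'g', ε }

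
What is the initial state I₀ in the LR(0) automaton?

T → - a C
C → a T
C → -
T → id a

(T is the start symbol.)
{ [T → . - a C], [T → . id a], [T' → . T] }

First, augment the grammar with T' → T
I₀ = CLOSURE({ [T' → . T] }):
  [T' → . T] has the dot before T: add [T → . - a C], [T → . id a]
No further items can be added.

I₀ = { [T → . - a C], [T → . id a], [T' → . T] }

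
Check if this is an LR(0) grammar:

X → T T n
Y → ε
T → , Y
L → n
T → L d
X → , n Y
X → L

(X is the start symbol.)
A grammar is LR(0) if no state in the canonical LR(0) collection has:
  - both a shift item (dot before a terminal) and a complete item (shift-reduce conflict), or
  - two or more complete items (reduce-reduce conflict; the accept item [X' → X .] counts as a complete item here).

Augment with X' → X and build the canonical LR(0) collection (I0 = CLOSURE({[X' → . X]}), then GOTO on every symbol after a dot until no new states appear). It has 14 states:
  I0: { [L → . n], [T → . , Y], [T → . L d], [X → . , n Y], [X → . L], [X → . T T n], [X' → . X] }  — shift
  I1: { [T → , . Y], [X → , . n Y], [Y → .] }  — shift, reduce
  I2: { [T → L . d], [X → L .] }  — shift, reduce
  I3: { [L → . n], [T → . , Y], [T → . L d], [X → T . T n] }  — shift
  I4: { [X' → X .] }  — accept
  I5: { [L → n .] }  — reduce
  I6: { [T → , . Y], [Y → .] }  — reduce
  I7: { [T → L . d] }  — shift
  I8: { [X → T T . n] }  — shift
  I9: { [X → T T n .] }  — reduce
  I10: { [T → L d .] }  — reduce
  I11: { [T → , Y .] }  — reduce
  I12: { [X → , n . Y], [Y → .] }  — reduce
  I13: { [X → , n Y .] }  — reduce

Conflict in state I1:
  Shift-reduce conflict between [Y → .] and [X → , . n Y]
So the grammar is NOT LR(0).

Answer: No. Shift-reduce conflict between [Y → .] and [X → , . n Y]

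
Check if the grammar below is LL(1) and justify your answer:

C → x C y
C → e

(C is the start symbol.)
A grammar is LL(1) if for each non-terminal N with multiple productions, the predict sets of those productions are pairwise disjoint, where PREDICT(N → α) = (FIRST(α) \ {ε}) ∪ (FOLLOW(N) if α ⇒* ε).

For C:
  PREDICT(C → x C y) = { 'x' }
  PREDICT(C → e) = { 'e' }

All predict sets are disjoint. The grammar IS LL(1).

Answer: Yes, the grammar is LL(1).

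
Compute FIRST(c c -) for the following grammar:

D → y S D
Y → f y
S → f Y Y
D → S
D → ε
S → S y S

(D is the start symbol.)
{ 'c' }

To compute FIRST(c c -), process the symbols left to right:
Symbol c is a terminal. Add 'c' and stop.
FIRST(c c -) = { 'c' }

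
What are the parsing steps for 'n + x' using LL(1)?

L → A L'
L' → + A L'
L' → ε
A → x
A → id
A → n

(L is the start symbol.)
LL(1) parsing maintains a stack (initially the start symbol over $) and the input. At each step: if the stack top is a terminal, match it against the current input token; if it is a non-terminal N, replace it with the RHS of M[N, lookahead] (the unique production whose predict set contains the lookahead).

Stack is shown with the top on the left.

Stack     Input    Action
-------------------------
L $       n + x $  output L → A L'
A L' $    n + x $  output A → n
n L' $    n + x $  match 'n'
L' $      + x $    output L' → + A L'
+ A L' $  + x $    match '+'
A L' $    x $      output A → x
x L' $    x $      match 'x'
L' $      $        output L' → ε
$         $        accept

The string is accepted.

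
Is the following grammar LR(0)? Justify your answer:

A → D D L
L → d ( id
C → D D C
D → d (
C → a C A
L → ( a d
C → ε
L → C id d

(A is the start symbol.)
No. Shift-reduce conflict between [C → .] and [C → . a C A]

Augment with A' → A and build the canonical LR(0) collection (I0 = CLOSURE({[A' → . A]}), then GOTO on every symbol after a dot until no new states appear). It has 22 states:
  I0: { [A → . D D L], [A' → . A], [D → . d (] }  — shift
  I1: { [A' → A .] }  — accept
  I2: { [A → D . D L], [D → . d (] }  — shift
  I3: { [D → d . (] }  — shift
  I4: { [D → d ( .] }  — reduce
  I5: { [A → D D . L], [C → . D D C], [C → . a C A], [C → .], [D → . d (], [L → . ( a d], [L → . C id d], [L → . d ( id] }  — shift, reduce
  I6: { [L → ( . a d] }  — shift
  I7: { [L → C . id d] }  — shift
  I8: { [C → D . D C], [D → . d (] }  — shift
  I9: { [A → D D L .] }  — reduce
  I10: { [C → . D D C], [C → . a C A], [C → .], [C → a . C A], [D → . d (] }  — shift, reduce
  I11: { [D → d . (], [L → d . ( id] }  — shift
  I12: { [D → d ( .], [L → d ( . id] }  — shift, reduce
  I13: { [L → d ( id .] }  — reduce
  I14: { [A → . D D L], [C → a C . A], [D → . d (] }  — shift
  I15: { [C → a C A .] }  — reduce
  I16: { [C → . D D C], [C → . a C A], [C → .], [C → D D . C], [D → . d (] }  — shift, reduce
  I17: { [C → D D C .] }  — reduce
  I18: { [L → C id . d] }  — shift
  I19: { [L → C id d .] }  — reduce
  I20: { [L → ( a . d] }  — shift
  I21: { [L → ( a d .] }  — reduce

Conflict in state I5:
  Shift-reduce conflict between [C → .] and [C → . a C A]
So the grammar is NOT LR(0).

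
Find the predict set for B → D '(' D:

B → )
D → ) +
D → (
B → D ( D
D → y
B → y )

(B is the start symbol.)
PREDICT(B → D '(' D) = (FIRST(RHS) \ {ε}) ∪ (FOLLOW(B) if ε ∈ FIRST(RHS), i.e. RHS ⇒* ε)
FIRST(D) = { '(', ')', 'y' }
FIRST(D '(' D) = { '(', ')', 'y' }
ε ∉ FIRST(D '(' D), so FOLLOW(B) is not added.
PREDICT(B → D '(' D) = { '(', ')', 'y' }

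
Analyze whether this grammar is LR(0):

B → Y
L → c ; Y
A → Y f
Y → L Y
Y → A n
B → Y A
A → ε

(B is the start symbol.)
Augment with B' → B and build the canonical LR(0) collection (I0 = CLOSURE({[B' → . B]}), then GOTO on every symbol after a dot until no new states appear). It has 13 states:
  I0: { [A → . Y f], [A → .], [B → . Y A], [B → . Y], [B' → . B], [L → . c ; Y], [Y → . A n], [Y → . L Y] }  — shift, reduce
  I1: { [Y → A . n] }  — shift
  I2: { [B' → B .] }  — accept
  I3: { [A → . Y f], [A → .], [L → . c ; Y], [Y → . A n], [Y → . L Y], [Y → L . Y] }  — shift, reduce
  I4: { [A → . Y f], [A → .], [A → Y . f], [B → Y . A], [B → Y .], [L → . c ; Y], [Y → . A n], [Y → . L Y] }  — shift, 2 reduces
  I5: { [L → c . ; Y] }  — shift
  I6: { [A → . Y f], [A → .], [L → . c ; Y], [L → c ; . Y], [Y → . A n], [Y → . L Y] }  — shift, reduce
  I7: { [A → Y . f], [L → c ; Y .] }  — shift, reduce
  I8: { [A → Y f .] }  — reduce
  I9: { [B → Y A .], [Y → A . n] }  — shift, reduce
  I10: { [A → Y . f] }  — shift
  I11: { [Y → A n .] }  — reduce
  I12: { [A → Y . f], [Y → L Y .] }  — shift, reduce

Conflict in state I0:
  Shift-reduce conflict between [A → .] and [L → . c ; Y]
So the grammar is NOT LR(0).

Answer: No. Shift-reduce conflict between [A → .] and [L → . c ; Y]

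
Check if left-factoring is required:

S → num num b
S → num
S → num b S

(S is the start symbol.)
Left-factoring is needed when two productions for the same non-terminal
share a common prefix on the right-hand side.

Productions for S:
  S → num num b
  S → num
  S → num b S

Found common prefix 'num' in productions for S

Answer: Yes, S has productions with common prefix 'num'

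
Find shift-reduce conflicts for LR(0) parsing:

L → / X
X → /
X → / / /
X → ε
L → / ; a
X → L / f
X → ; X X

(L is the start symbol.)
Augment with L' → L and build the canonical LR(0) collection (I0 = CLOSURE({[L' → . L]}), then GOTO on every symbol after a dot until no new states appear). It has 15 states:
  I0: { [L → . / ; a], [L → . / X], [L' → . L] }  — shift
  I1: { [L → . / ; a], [L → . / X], [L → / . ; a], [L → / . X], [X → . / / /], [X → . /], [X → . ; X X], [X → . L / f], [X → .] }  — shift, reduce
  I2: { [L' → L .] }  — accept
  I3: { [L → . / ; a], [L → . / X], [L → / . ; a], [L → / . X], [X → . / / /], [X → . /], [X → . ; X X], [X → . L / f], [X → .], [X → / . / /], [X → / .] }  — shift, 2 reduces
  I4: { [L → . / ; a], [L → . / X], [L → / ; . a], [X → . / / /], [X → . /], [X → . ; X X], [X → . L / f], [X → .], [X → ; . X X] }  — shift, reduce
  I5: { [X → L . / f] }  — shift
  I6: { [L → / X .] }  — reduce
  I7: { [X → L / . f] }  — shift
  I8: { [X → L / f .] }  — reduce
  I9: { [L → . / ; a], [L → . / X], [X → . / / /], [X → . /], [X → . ; X X], [X → . L / f], [X → .], [X → ; . X X] }  — shift, reduce
  I10: { [L → . / ; a], [L → . / X], [X → . / / /], [X → . /], [X → . ; X X], [X → . L / f], [X → .], [X → ; X . X] }  — shift, reduce
  I11: { [L → / ; a .] }  — reduce
  I12: { [X → ; X X .] }  — reduce
  I13: { [L → . / ; a], [L → . / X], [L → / . ; a], [L → / . X], [X → . / / /], [X → . /], [X → . ; X X], [X → . L / f], [X → .], [X → / . / /], [X → / .], [X → / / . /] }  — shift, 2 reduces
  I14: { [L → . / ; a], [L → . / X], [L → / . ; a], [L → / . X], [X → . / / /], [X → . /], [X → . ; X X], [X → . L / f], [X → .], [X → / . / /], [X → / .], [X → / / . /], [X → / / / .] }  — shift, 3 reduces

I1 contains reduce item [X → .] and shift items [L → . / ; a], [L → / . ; a], [L → . / X], [X → . /], [X → . / / /], [X → . ; X X] — shift-reduce conflict.
I3 contains reduce items [X → .], [X → / .] and shift items [L → . / ; a], [L → / . ; a], [L → . / X], [X → . /], [X → . / / /], [X → / . / /], [X → . ; X X] — shift-reduce conflict.
I4 contains reduce item [X → .] and shift items [L → . / ; a], [L → / ; . a], [L → . / X], [X → . /], [X → . / / /], [X → . ; X X] — shift-reduce conflict.
I9 contains reduce item [X → .] and shift items [L → . / ; a], [L → . / X], [X → . /], [X → . / / /], [X → . ; X X] — shift-reduce conflict.
I10 contains reduce item [X → .] and shift items [L → . / ; a], [L → . / X], [X → . /], [X → . / / /], [X → . ; X X] — shift-reduce conflict.
I13 contains reduce items [X → .], [X → / .] and shift items [L → . / ; a], [L → / . ; a], [L → . / X], [X → . /], [X → . / / /], [X → / . / /], [X → / / . /], [X → . ; X X] — shift-reduce conflict.
I14 contains reduce items [X → .], [X → / .], [X → / / / .] and shift items [L → . / ; a], [L → / . ; a], [L → . / X], [X → . /], [X → . / / /], [X → / . / /], [X → / / . /], [X → . ; X X] — shift-reduce conflict.

Answer: Yes — I1: [X → .] vs [L → . / ; a]; I3: [X → .] vs [L → . / ; a]; I4: [X → .] vs [L → . / ; a]; I9: [X → .] vs [L → . / ; a]; I10: [X → .] vs [L → . / ; a]; I13: [X → .] vs [L → . / ; a]; I14: [X → .] vs [L → . / ; a]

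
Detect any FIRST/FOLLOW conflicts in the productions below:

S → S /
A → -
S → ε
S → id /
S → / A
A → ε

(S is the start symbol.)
Yes. S → S '/' with FOLLOW(S) on { '/' }; S → '/' A with FOLLOW(S) on { '/' }

Nullable non-terminals: A, S.
FIRST sets used below: FIRST(S) = { '/', 'id', ε }

A: nullable alternative(s) A → ε; FOLLOW(A) = { $, '/' }
  A → -: FIRST \ {ε} = { '-' } — disjoint from FOLLOW(A)
  A → ε: FIRST \ {ε} = { } — this is the only nullable alternative, skip

S: nullable alternative(s) S → ε; FOLLOW(S) = { $, '/' }
  S → S /: FIRST \ {ε} = { '/', 'id' } — overlaps FOLLOW(S) on { '/' }: CONFLICT
  S → ε: FIRST \ {ε} = { } — this is the only nullable alternative, skip
  S → id /: FIRST \ {ε} = { 'id' } — disjoint from FOLLOW(S)
  S → / A: FIRST \ {ε} = { '/' } — overlaps FOLLOW(S) on { '/' }: CONFLICT

So the grammar has 2 FIRST/FOLLOW conflicts (marked CONFLICT above).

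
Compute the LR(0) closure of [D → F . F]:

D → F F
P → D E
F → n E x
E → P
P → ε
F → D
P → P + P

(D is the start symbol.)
{ [D → . F F], [D → F . F], [F → . D], [F → . n E x] }

Start with: [D → F . F]
  [D → F . F] has the dot before F: add [F → . n E x], [F → . D]
  [F → . D] has the dot before D: add [D → . F F]
No further items can be added.

CLOSURE = { [D → . F F], [D → F . F], [F → . D], [F → . n E x] }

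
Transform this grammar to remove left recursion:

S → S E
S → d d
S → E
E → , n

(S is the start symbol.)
S is directly left-recursive. The standard transformation for
  A → A α₁ | ... | A α_m | β₁ | ... | β_n
is
  A  → β₁ A' | ... | β_n A'
  A' → α₁ A' | ... | α_m A' | ε

S → d d becomes S → d d S'
S → E becomes S → E S'
S → S E becomes S' → E S'
Add S' → ε

Productions for other non-terminals are unchanged:
  E → , n

Resulting grammar:
S → d d S'
S → E S'
S' → E S'
S' → ε
E → , n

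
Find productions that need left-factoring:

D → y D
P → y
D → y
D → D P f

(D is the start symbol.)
Left-factoring is needed when two productions for the same non-terminal
share a common prefix on the right-hand side.

Productions for D:
  D → y D
  D → y
  D → D P f

Found common prefix 'y' in productions for D

Answer: Yes, D has productions with common prefix 'y'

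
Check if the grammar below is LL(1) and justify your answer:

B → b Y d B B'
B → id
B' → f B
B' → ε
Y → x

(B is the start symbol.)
A grammar is LL(1) if for each non-terminal N with multiple productions, the predict sets of those productions are pairwise disjoint, where PREDICT(N → α) = (FIRST(α) \ {ε}) ∪ (FOLLOW(N) if α ⇒* ε).

Relevant sets:
  FOLLOW(B') = { $, 'f' }

For B:
  PREDICT(B → b Y d B B') = { 'b' }
  PREDICT(B → id) = { 'id' }
For B':
  PREDICT(B' → f B) = { 'f' }
  PREDICT(B' → ε) = { $, 'f' }
Y has a single production, so nothing to check there.

Conflict found: Predict set conflict for B': { 'f' }
The grammar is NOT LL(1).

Answer: No. Predict set conflict for B': { 'f' }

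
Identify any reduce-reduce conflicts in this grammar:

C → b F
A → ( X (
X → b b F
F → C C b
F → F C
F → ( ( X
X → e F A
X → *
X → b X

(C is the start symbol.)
Yes — I23: [C → b F .] vs [X → b b F .]

Augment with C' → C and build the canonical LR(0) collection (I0 = CLOSURE({[C' → . C]}), then GOTO on every symbol after a dot until no new states appear). It has 24 states:
  I0: { [C → . b F], [C' → . C] }  — shift
  I1: { [C' → C .] }  — accept
  I2: { [C → . b F], [C → b . F], [F → . ( ( X], [F → . C C b], [F → . F C] }  — shift
  I3: { [F → ( . ( X] }  — shift
  I4: { [C → . b F], [F → C . C b] }  — shift
  I5: { [C → . b F], [C → b F .], [F → F . C] }  — shift, reduce
  I6: { [F → F C .] }  — reduce
  I7: { [F → C C . b] }  — shift
  I8: { [F → C C b .] }  — reduce
  I9: { [F → ( ( . X], [X → . *], [X → . b X], [X → . b b F], [X → . e F A] }  — shift
  I10: { [X → * .] }  — reduce
  I11: { [F → ( ( X .] }  — reduce
  I12: { [X → . *], [X → . b X], [X → . b b F], [X → . e F A], [X → b . X], [X → b . b F] }  — shift
  I13: { [C → . b F], [F → . ( ( X], [F → . C C b], [F → . F C], [X → e . F A] }  — shift
  I14: { [A → . ( X (], [C → . b F], [F → F . C], [X → e F . A] }  — shift
  I15: { [A → ( . X (], [X → . *], [X → . b X], [X → . b b F], [X → . e F A] }  — shift
  I16: { [X → e F A .] }  — reduce
  I17: { [A → ( X . (] }  — shift
  I18: { [A → ( X ( .] }  — reduce
  I19: { [X → b X .] }  — reduce
  I20: { [C → . b F], [F → . ( ( X], [F → . C C b], [F → . F C], [X → . *], [X → . b X], [X → . b b F], [X → . e F A], [X → b . X], [X → b . b F], [X → b b . F] }  — shift
  I21: { [C → . b F], [F → F . C], [X → b b F .] }  — shift, reduce
  I22: { [C → . b F], [C → b . F], [F → . ( ( X], [F → . C C b], [F → . F C], [X → . *], [X → . b X], [X → . b b F], [X → . e F A], [X → b . X], [X → b . b F], [X → b b . F] }  — shift
  I23: { [C → . b F], [C → b F .], [F → F . C], [X → b b F .] }  — shift, 2 reduces

I23 contains complete items [C → b F .], [X → b b F .] — reduce-reduce conflict.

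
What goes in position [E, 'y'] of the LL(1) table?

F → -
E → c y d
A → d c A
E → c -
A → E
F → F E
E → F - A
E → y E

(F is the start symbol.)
To find M[E, 'y'], we find productions for E where 'y' is in the predict set (PREDICT(N → α) = (FIRST(α) \ {ε}) ∪ (FOLLOW(N) if α ⇒* ε)).

Relevant sets:
  FIRST(F) = { '-' }

E → c y d: PREDICT = { 'c' }
E → c -: PREDICT = { 'c' }
E → F - A: PREDICT = { '-' }
E → y E: PREDICT = { 'y' }
  'y' is in predict set, so this production goes in M[E, 'y']

M[E, 'y'] = E → y E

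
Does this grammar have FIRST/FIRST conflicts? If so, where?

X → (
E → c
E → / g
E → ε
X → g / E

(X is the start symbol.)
A FIRST/FIRST conflict occurs when two productions N → α and N → β for the same non-terminal have FIRST(α) ∩ FIRST(β) ≠ ∅ (with ε ∈ FIRST of a nullable right-hand side, so two nullable alternatives also conflict).

Productions for X:
  X → (: FIRST = { '(' }
  X → g / E: FIRST = { 'g' }
Productions for E:
  E → c: FIRST = { 'c' }
  E → / g: FIRST = { '/' }
  E → ε: FIRST = { ε }

All alternatives of each non-terminal have pairwise disjoint FIRST sets.

Answer: No FIRST/FIRST conflicts.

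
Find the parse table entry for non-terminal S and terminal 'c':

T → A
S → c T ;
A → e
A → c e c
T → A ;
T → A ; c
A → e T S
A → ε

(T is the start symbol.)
S → c T ;

To find M[S, 'c'], we find productions for S where 'c' is in the predict set (PREDICT(N → α) = (FIRST(α) \ {ε}) ∪ (FOLLOW(N) if α ⇒* ε)).

S → c T ;: PREDICT = { 'c' }
  'c' is in predict set, so this production goes in M[S, 'c']

M[S, 'c'] = S → c T ;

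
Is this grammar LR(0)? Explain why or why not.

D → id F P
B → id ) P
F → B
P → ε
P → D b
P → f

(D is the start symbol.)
No. Shift-reduce conflict between [P → .] and [D → . id F P]

A grammar is LR(0) if no state in the canonical LR(0) collection has:
  - both a shift item (dot before a terminal) and a complete item (shift-reduce conflict), or
  - two or more complete items (reduce-reduce conflict; the accept item [D' → D .] counts as a complete item here).

Augment with D' → D and build the canonical LR(0) collection (I0 = CLOSURE({[D' → . D]}), then GOTO on every symbol after a dot until no new states appear). It has 12 states:
  I0: { [D → . id F P], [D' → . D] }  — shift
  I1: { [D' → D .] }  — accept
  I2: { [B → . id ) P], [D → id . F P], [F → . B] }  — shift
  I3: { [F → B .] }  — reduce
  I4: { [D → . id F P], [D → id F . P], [P → . D b], [P → . f], [P → .] }  — shift, reduce
  I5: { [B → id . ) P] }  — shift
  I6: { [B → id ) . P], [D → . id F P], [P → . D b], [P → . f], [P → .] }  — shift, reduce
  I7: { [P → D . b] }  — shift
  I8: { [B → id ) P .] }  — reduce
  I9: { [P → f .] }  — reduce
  I10: { [P → D b .] }  — reduce
  I11: { [D → id F P .] }  — reduce

Conflict in state I4:
  Shift-reduce conflict between [P → .] and [D → . id F P]
So the grammar is NOT LR(0).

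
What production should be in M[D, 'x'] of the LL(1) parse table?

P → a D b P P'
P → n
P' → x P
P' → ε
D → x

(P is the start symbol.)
To find M[D, 'x'], we find productions for D where 'x' is in the predict set (PREDICT(N → α) = (FIRST(α) \ {ε}) ∪ (FOLLOW(N) if α ⇒* ε)).

D → x: PREDICT = { 'x' }
  'x' is in predict set, so this production goes in M[D, 'x']

M[D, 'x'] = D → x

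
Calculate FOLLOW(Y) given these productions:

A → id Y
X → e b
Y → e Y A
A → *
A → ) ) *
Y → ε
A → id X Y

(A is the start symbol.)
{ $, ')', '*', 'id' }

To compute FOLLOW(Y), find every occurrence of Y on a right-hand side N → α Y β: add FIRST(β) \ {ε}, and if β is empty or nullable also add FOLLOW(N). Iterate to a fixed point.

In A → id Y: Y is at the end, add FOLLOW(A)
In Y → e Y A: Y is followed by A, add FIRST(A) \ {ε} = { ')', '*', 'id' }
In A → id X Y: Y is at the end, add FOLLOW(A)

The FOLLOW sets referred to above (computed the same way, to a fixed point):
  FOLLOW(A) = { $, ')', '*', 'id' }

Taking the union: FOLLOW(Y) = { $, ')', '*', 'id' }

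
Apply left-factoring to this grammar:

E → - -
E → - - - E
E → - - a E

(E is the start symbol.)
E → - - E'
E' → ε
E' → - E
E' → a E

Left-factoring transforms A → αβ₁ | αβ₂ into A → αA' and A' → β₁ | β₂
(α is the longest common prefix among the alternatives). Repeat until
no nonterminal has two alternatives with a common prefix.

Round 1: E has alternatives sharing prefix '- -'. Introduce E': E → - - E'
  Add: E' → ε
  Add: E' → - E
  Add: E' → a E

No remaining common prefixes — done.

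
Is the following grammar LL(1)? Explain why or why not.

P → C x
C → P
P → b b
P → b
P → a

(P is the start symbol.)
No. Predict set conflict for P: { 'b' }

Relevant sets:
  FIRST(C) = { 'a', 'b' }

For P:
  PREDICT(P → C x) = { 'a', 'b' }
  PREDICT(P → b b) = { 'b' }
  PREDICT(P → b) = { 'b' }
  PREDICT(P → a) = { 'a' }
C has a single production, so nothing to check there.

Conflict found: Predict set conflict for P: { 'b' }
The grammar is NOT LL(1).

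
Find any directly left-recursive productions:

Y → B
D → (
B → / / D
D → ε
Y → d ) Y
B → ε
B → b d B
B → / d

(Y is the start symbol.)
No direct left recursion

Y → B: starts with B
D → (: starts with '('
B → / / D: starts with '/'
D → ε: starts with ε
Y → d ) Y: starts with d
B → ε: starts with ε
B → b d B: starts with b
B → / d: starts with '/'

No direct left recursion found.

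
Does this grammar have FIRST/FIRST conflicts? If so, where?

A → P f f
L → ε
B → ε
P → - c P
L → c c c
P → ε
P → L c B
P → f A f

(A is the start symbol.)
No FIRST/FIRST conflicts.

FIRST sets of the non-terminals at (or reachable through a nullable prefix from) the front of some alternative:
  FIRST(L) = { 'c', ε }

Productions for L:
  L → ε: FIRST = { ε }
  L → c c c: FIRST = { 'c' }
Productions for P:
  P → - c P: FIRST = { '-' }
  P → ε: FIRST = { ε }
  P → L c B: FIRST = { 'c' }
  P → f A f: FIRST = { 'f' }
A, B have only one production, so no FIRST/FIRST conflict is possible there.

All alternatives of each non-terminal have pairwise disjoint FIRST sets.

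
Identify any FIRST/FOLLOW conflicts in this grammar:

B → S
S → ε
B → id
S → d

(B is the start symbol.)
No FIRST/FOLLOW conflicts.

A FIRST/FOLLOW conflict occurs when a non-terminal N has a nullable alternative N → β (β ⇒* ε) and another alternative N → α with FIRST(α) ∩ FOLLOW(N) ≠ ∅: on such a lookahead the parser cannot decide between expanding α and letting N vanish via β.

Nullable non-terminals: B, S.
FIRST sets used below: FIRST(S) = { 'd', ε }

B: nullable alternative(s) B → S; FOLLOW(B) = { $ }
  B → S: FIRST \ {ε} = { 'd' } — this is the only nullable alternative, skip
  B → id: FIRST \ {ε} = { 'id' } — disjoint from FOLLOW(B)

S: nullable alternative(s) S → ε; FOLLOW(S) = { $ }
  S → ε: FIRST \ {ε} = { } — this is the only nullable alternative, skip
  S → d: FIRST \ {ε} = { 'd' } — disjoint from FOLLOW(S)

No FIRST/FOLLOW conflicts found.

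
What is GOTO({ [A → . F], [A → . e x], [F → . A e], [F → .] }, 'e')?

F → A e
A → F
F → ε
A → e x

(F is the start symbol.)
GOTO(I, 'e') = CLOSURE({ [A → αX.β] : [A → α.Xβ] ∈ I, X = 'e' })

Items with dot before 'e', with the dot advanced:
  [A → . e x] → [A → e . x]
Closure adds nothing (no advanced item has the dot before a non-terminal).

GOTO = { [A → e . x] }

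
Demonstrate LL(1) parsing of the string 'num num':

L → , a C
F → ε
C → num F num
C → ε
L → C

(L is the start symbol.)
Stack is shown with the top on the left.

Stack        Input      Action
------------------------------
L $          num num $  output L → C
C $          num num $  output C → num F num
num F num $  num num $  match 'num'
F num $      num $      output F → ε
num $        num $      match 'num'
$            $          accept

The string is accepted.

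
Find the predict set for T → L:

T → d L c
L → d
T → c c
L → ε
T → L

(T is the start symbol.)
{ $, 'd' }

PREDICT(T → L) = (FIRST(RHS) \ {ε}) ∪ (FOLLOW(T) if ε ∈ FIRST(RHS), i.e. RHS ⇒* ε)
FIRST(L) = { 'd', ε }
FIRST(L) = { 'd', ε }
ε ∈ FIRST(L) (the right-hand side is nullable), so add FOLLOW(T) = { $ }
PREDICT(T → L) = { $, 'd' }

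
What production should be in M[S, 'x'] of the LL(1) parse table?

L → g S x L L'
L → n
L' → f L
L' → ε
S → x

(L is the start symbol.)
To find M[S, 'x'], we find productions for S where 'x' is in the predict set (PREDICT(N → α) = (FIRST(α) \ {ε}) ∪ (FOLLOW(N) if α ⇒* ε)).

S → x: PREDICT = { 'x' }
  'x' is in predict set, so this production goes in M[S, 'x']

M[S, 'x'] = S → x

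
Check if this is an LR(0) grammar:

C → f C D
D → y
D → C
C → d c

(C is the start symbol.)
A grammar is LR(0) if no state in the canonical LR(0) collection has:
  - both a shift item (dot before a terminal) and a complete item (shift-reduce conflict), or
  - two or more complete items (reduce-reduce conflict; the accept item [C' → C .] counts as a complete item here).

Augment with C' → C and build the canonical LR(0) collection (I0 = CLOSURE({[C' → . C]}), then GOTO on every symbol after a dot until no new states appear). It has 9 states:
  I0: { [C → . d c], [C → . f C D], [C' → . C] }  — shift
  I1: { [C' → C .] }  — accept
  I2: { [C → d . c] }  — shift
  I3: { [C → . d c], [C → . f C D], [C → f . C D] }  — shift
  I4: { [C → . d c], [C → . f C D], [C → f C . D], [D → . C], [D → . y] }  — shift
  I5: { [D → C .] }  — reduce
  I6: { [C → f C D .] }  — reduce
  I7: { [D → y .] }  — reduce
  I8: { [C → d c .] }  — reduce

Every state is either a pure shift/goto state or contains exactly one complete item and nothing to shift — no conflicts. The grammar is LR(0).

Answer: Yes, the grammar is LR(0)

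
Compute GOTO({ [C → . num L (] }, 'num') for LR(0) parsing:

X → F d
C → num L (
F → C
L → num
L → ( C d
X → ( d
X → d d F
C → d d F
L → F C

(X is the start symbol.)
{ [C → . d d F], [C → . num L (], [C → num . L (], [F → . C], [L → . ( C d], [L → . F C], [L → . num] }

GOTO(I, 'num') = CLOSURE({ [A → αX.β] : [A → α.Xβ] ∈ I, X = 'num' })

Items with dot before 'num', with the dot advanced:
  [C → . num L (] → [C → num . L (]
Closure of the advanced items:
  [C → num . L (] has the dot before L: add [L → . num], [L → . ( C d], [L → . F C]
  [L → . F C] has the dot before F: add [F → . C]
  [F → . C] has the dot before C: add [C → . num L (], [C → . d d F]

GOTO = { [C → . d d F], [C → . num L (], [C → num . L (], [F → . C], [L → . ( C d], [L → . F C], [L → . num] }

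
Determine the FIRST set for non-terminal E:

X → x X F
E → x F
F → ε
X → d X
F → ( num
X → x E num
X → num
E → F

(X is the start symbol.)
{ '(', 'x', ε }

FIRST sets of the other non-terminals involved (by the same procedure, iterated to a fixed point):
  FIRST(F) = { '(', ε }

From E → x F:
  - x is a terminal: add 'x' and stop
From E → F:
  - F is a non-terminal: add FIRST(F) \ {ε} = { '(' }
    F is nullable and nothing follows, so the whole right-hand side can vanish: ε ∈ FIRST(E)

Collecting: FIRST(E) = { '(', 'x', ε }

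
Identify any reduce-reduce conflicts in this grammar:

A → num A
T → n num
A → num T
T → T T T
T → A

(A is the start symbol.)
Augment with A' → A and build the canonical LR(0) collection (I0 = CLOSURE({[A' → . A]}), then GOTO on every symbol after a dot until no new states appear). It has 10 states:
  I0: { [A → . num A], [A → . num T], [A' → . A] }  — shift
  I1: { [A' → A .] }  — accept
  I2: { [A → . num A], [A → . num T], [A → num . A], [A → num . T], [T → . A], [T → . T T T], [T → . n num] }  — shift
  I3: { [A → num A .], [T → A .] }  — 2 reduces
  I4: { [A → . num A], [A → . num T], [A → num T .], [T → . A], [T → . T T T], [T → . n num], [T → T . T T] }  — shift, reduce
  I5: { [T → n . num] }  — shift
  I6: { [T → n num .] }  — reduce
  I7: { [T → A .] }  — reduce
  I8: { [A → . num A], [A → . num T], [T → . A], [T → . T T T], [T → . n num], [T → T . T T], [T → T T . T] }  — shift
  I9: { [A → . num A], [A → . num T], [T → . A], [T → . T T T], [T → . n num], [T → T . T T], [T → T T . T], [T → T T T .] }  — shift, reduce

I3 contains complete items [A → num A .], [T → A .] — reduce-reduce conflict.

Answer: Yes — I3: [A → num A .] vs [T → A .]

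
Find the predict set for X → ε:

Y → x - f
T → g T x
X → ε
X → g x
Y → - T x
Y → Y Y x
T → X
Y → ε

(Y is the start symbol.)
{ 'x' }

PREDICT(X → ε) = (FIRST(RHS) \ {ε}) ∪ (FOLLOW(X) if ε ∈ FIRST(RHS), i.e. RHS ⇒* ε)
The right-hand side is ε (FIRST(ε) = { ε }), so the predict set is FOLLOW(X) = { 'x' }
PREDICT(X → ε) = { 'x' }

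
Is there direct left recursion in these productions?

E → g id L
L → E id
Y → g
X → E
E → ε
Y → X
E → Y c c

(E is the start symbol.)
No direct left recursion

Direct left recursion occurs when N → N α for some non-terminal N (the right-hand side begins with the left-hand side itself).

E → g id L: starts with g
L → E id: starts with E
Y → g: starts with g
X → E: starts with E
E → ε: starts with ε
Y → X: starts with X
E → Y c c: starts with Y

No direct left recursion found.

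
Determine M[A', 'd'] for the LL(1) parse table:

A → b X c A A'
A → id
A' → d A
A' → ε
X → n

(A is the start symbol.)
To find M[A', 'd'], we find productions for A' where 'd' is in the predict set (PREDICT(N → α) = (FIRST(α) \ {ε}) ∪ (FOLLOW(N) if α ⇒* ε)).

Relevant sets:
  FOLLOW(A') = { $, 'd' }

A' → d A: PREDICT = { 'd' }
  'd' is in predict set, so this production goes in M[A', 'd']
A' → ε: PREDICT = { $, 'd' }
  'd' is in predict set, so this production goes in M[A', 'd']

M[A', 'd'] = A' → d A, A' → ε  (a multiply-defined cell — the grammar is not LL(1))

Answer: A' → d A, A' → ε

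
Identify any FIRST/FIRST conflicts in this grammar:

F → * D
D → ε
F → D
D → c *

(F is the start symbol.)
A FIRST/FIRST conflict occurs when two productions N → α and N → β for the same non-terminal have FIRST(α) ∩ FIRST(β) ≠ ∅ (with ε ∈ FIRST of a nullable right-hand side, so two nullable alternatives also conflict).

FIRST sets of the non-terminals at (or reachable through a nullable prefix from) the front of some alternative:
  FIRST(D) = { 'c', ε }

Productions for F:
  F → * D: FIRST = { '*' }
  F → D: FIRST = { 'c', ε }
Productions for D:
  D → ε: FIRST = { ε }
  D → c *: FIRST = { 'c' }

All alternatives of each non-terminal have pairwise disjoint FIRST sets.

Answer: No FIRST/FIRST conflicts.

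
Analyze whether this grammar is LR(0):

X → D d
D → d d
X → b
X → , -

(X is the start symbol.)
Yes, the grammar is LR(0)

Augment with X' → X and build the canonical LR(0) collection (I0 = CLOSURE({[X' → . X]}), then GOTO on every symbol after a dot until no new states appear). It has 9 states:
  I0: { [D → . d d], [X → . , -], [X → . D d], [X → . b], [X' → . X] }  — shift
  I1: { [X → , . -] }  — shift
  I2: { [X → D . d] }  — shift
  I3: { [X' → X .] }  — accept
  I4: { [X → b .] }  — reduce
  I5: { [D → d . d] }  — shift
  I6: { [D → d d .] }  — reduce
  I7: { [X → D d .] }  — reduce
  I8: { [X → , - .] }  — reduce

Every state is either a pure shift/goto state or contains exactly one complete item and nothing to shift — no conflicts. The grammar is LR(0).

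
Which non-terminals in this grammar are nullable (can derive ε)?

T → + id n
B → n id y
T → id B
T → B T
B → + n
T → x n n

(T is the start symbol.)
None

A non-terminal is nullable if it can derive ε (the empty string): either it has an ε-production, or it has a production whose right-hand side consists entirely of nullable non-terminals.

There are no ε-productions, so no non-terminal can derive ε.
No non-terminals are nullable.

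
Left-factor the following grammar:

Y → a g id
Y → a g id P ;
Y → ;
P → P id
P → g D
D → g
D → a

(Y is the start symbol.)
Y → a g id Y'
Y' → ε
Y' → P ;
Y → ;
P → P id
P → g D
D → g
D → a

Left-factoring transforms A → αβ₁ | αβ₂ into A → αA' and A' → β₁ | β₂
(α is the longest common prefix among the alternatives). Repeat until
no nonterminal has two alternatives with a common prefix.

Round 1: Y has alternatives sharing prefix 'a g id'. Introduce Y': Y → a g id Y'
  Add: Y' → ε
  Add: Y' → P ;

No remaining common prefixes — done.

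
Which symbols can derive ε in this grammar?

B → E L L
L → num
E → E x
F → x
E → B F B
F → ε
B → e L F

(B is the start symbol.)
{ 'F' }

A non-terminal is nullable if it can derive ε (the empty string): either it has an ε-production, or it has a production whose right-hand side consists entirely of nullable non-terminals.

ε-productions: F → ε
So F is immediately nullable.
No further non-terminal can be added: every production for the remaining non-terminals contains a terminal or a non-nullable non-terminal.
Nullable = { 'F' }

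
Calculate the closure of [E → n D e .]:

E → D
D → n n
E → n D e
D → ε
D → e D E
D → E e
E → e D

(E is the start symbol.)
{ [E → n D e .] }

Start with: [E → n D e .]
The dot is at the end, so nothing is added.

CLOSURE = { [E → n D e .] }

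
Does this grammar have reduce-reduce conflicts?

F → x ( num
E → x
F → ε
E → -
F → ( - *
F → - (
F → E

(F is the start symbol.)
No reduce-reduce conflicts

A reduce-reduce conflict occurs when an LR(0) state has two complete items [A → α .] and [B → β .] — both call for a reduction, and with no lookahead the parser cannot choose between them.

Augment with F' → F and build the canonical LR(0) collection (I0 = CLOSURE({[F' → . F]}), then GOTO on every symbol after a dot until no new states appear). It has 11 states:
  I0: { [E → . -], [E → . x], [F → . ( - *], [F → . - (], [F → . E], [F → . x ( num], [F → .], [F' → . F] }  — shift, reduce
  I1: { [F → ( . - *] }  — shift
  I2: { [E → - .], [F → - . (] }  — shift, reduce
  I3: { [F → E .] }  — reduce
  I4: { [F' → F .] }  — accept
  I5: { [E → x .], [F → x . ( num] }  — shift, reduce
  I6: { [F → x ( . num] }  — shift
  I7: { [F → x ( num .] }  — reduce
  I8: { [F → - ( .] }  — reduce
  I9: { [F → ( - . *] }  — shift
  I10: { [F → ( - * .] }  — reduce

No state contains more than one complete item.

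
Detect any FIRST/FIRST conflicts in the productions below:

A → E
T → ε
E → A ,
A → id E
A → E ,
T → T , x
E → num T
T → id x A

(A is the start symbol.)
A FIRST/FIRST conflict occurs when two productions N → α and N → β for the same non-terminal have FIRST(α) ∩ FIRST(β) ≠ ∅ (with ε ∈ FIRST of a nullable right-hand side, so two nullable alternatives also conflict).

FIRST sets of the non-terminals at (or reachable through a nullable prefix from) the front of some alternative:
  FIRST(E) = { 'id', 'num' }
  FIRST(T) = { ',', 'id', ε }
  FIRST(A) = { 'id', 'num' }

Productions for A:
  A → E: FIRST = { 'id', 'num' }
  A → id E: FIRST = { 'id' }
  A → E ,: FIRST = { 'id', 'num' }
Productions for T:
  T → ε: FIRST = { ε }
  T → T , x: FIRST = { ',', 'id' }
  T → id x A: FIRST = { 'id' }
Productions for E:
  E → A ,: FIRST = { 'id', 'num' }
  E → num T: FIRST = { 'num' }

Conflict for A: A → E and A → id E
  Overlap: { 'id' }
Conflict for A: A → E and A → E ,
  Overlap: { 'id', 'num' }
Conflict for A: A → id E and A → E ,
  Overlap: { 'id' }
Conflict for T: T → T , x and T → id x A
  Overlap: { 'id' }
Conflict for E: E → A , and E → num T
  Overlap: { 'num' }

Answer: Yes. A → E / A → id E on { 'id' }; A → E / A → E ',' on { 'id', 'num' }; A → id E / A → E ',' on { 'id' }; T → T ',' x / T → id x A on { 'id' }; E → A ',' / E → num T on { 'num' }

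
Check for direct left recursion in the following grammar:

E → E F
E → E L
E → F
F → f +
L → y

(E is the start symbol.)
Direct left recursion occurs when N → N α for some non-terminal N (the right-hand side begins with the left-hand side itself).

E → E F: LEFT RECURSIVE (starts with E)
E → E L: LEFT RECURSIVE (starts with E)
E → F: starts with F
F → f +: starts with f
L → y: starts with y

The grammar has direct left recursion on: E.

Answer: Yes, E is left-recursive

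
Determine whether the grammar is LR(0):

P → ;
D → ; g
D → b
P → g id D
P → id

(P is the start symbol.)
Augment with P' → P and build the canonical LR(0) collection (I0 = CLOSURE({[P' → . P]}), then GOTO on every symbol after a dot until no new states appear). It has 10 states:
  I0: { [P → . ;], [P → . g id D], [P → . id], [P' → . P] }  — shift
  I1: { [P → ; .] }  — reduce
  I2: { [P' → P .] }  — accept
  I3: { [P → g . id D] }  — shift
  I4: { [P → id .] }  — reduce
  I5: { [D → . ; g], [D → . b], [P → g id . D] }  — shift
  I6: { [D → ; . g] }  — shift
  I7: { [P → g id D .] }  — reduce
  I8: { [D → b .] }  — reduce
  I9: { [D → ; g .] }  — reduce

Every state is either a pure shift/goto state or contains exactly one complete item and nothing to shift — no conflicts. The grammar is LR(0).

Answer: Yes, the grammar is LR(0)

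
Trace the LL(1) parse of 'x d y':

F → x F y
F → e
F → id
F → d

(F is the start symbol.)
LL(1) parsing maintains a stack (initially the start symbol over $) and the input. At each step: if the stack top is a terminal, match it against the current input token; if it is a non-terminal N, replace it with the RHS of M[N, lookahead] (the unique production whose predict set contains the lookahead).

Stack is shown with the top on the left.

Stack    Input    Action
------------------------
F $      x d y $  output F → x F y
x F y $  x d y $  match 'x'
F y $    d y $    output F → d
d y $    d y $    match 'd'
y $      y $      match 'y'
$        $        accept

The string is accepted.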